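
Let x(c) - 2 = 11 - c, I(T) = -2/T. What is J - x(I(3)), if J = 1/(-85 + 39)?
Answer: -1889/138 ≈ -13.688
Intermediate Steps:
x(c) = 13 - c (x(c) = 2 + (11 - c) = 13 - c)
J = -1/46 (J = 1/(-46) = -1/46 ≈ -0.021739)
J - x(I(3)) = -1/46 - (13 - (-2)/3) = -1/46 - (13 - 1*(-⅔)) = -1/46 - (13 + ⅔) = -1/46 - 1*41/3 = -1/46 - 41/3 = -1889/138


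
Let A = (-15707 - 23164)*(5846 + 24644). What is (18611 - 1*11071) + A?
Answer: -1185169250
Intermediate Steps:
A = -1185176790 (A = -38871*30490 = -1185176790)
(18611 - 1*11071) + A = (18611 - 1*11071) - 1185176790 = (18611 - 11071) - 1185176790 = 7540 - 1185176790 = -1185169250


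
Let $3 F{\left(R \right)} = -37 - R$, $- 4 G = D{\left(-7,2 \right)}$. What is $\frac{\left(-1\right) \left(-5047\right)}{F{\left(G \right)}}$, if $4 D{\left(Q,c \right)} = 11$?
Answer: $- \frac{34608}{83} \approx -416.96$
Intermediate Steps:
$D{\left(Q,c \right)} = \frac{11}{4}$ ($D{\left(Q,c \right)} = \frac{1}{4} \cdot 11 = \frac{11}{4}$)
$G = - \frac{11}{16}$ ($G = \left(- \frac{1}{4}\right) \frac{11}{4} = - \frac{11}{16} \approx -0.6875$)
$F{\left(R \right)} = - \frac{37}{3} - \frac{R}{3}$ ($F{\left(R \right)} = \frac{-37 - R}{3} = - \frac{37}{3} - \frac{R}{3}$)
$\frac{\left(-1\right) \left(-5047\right)}{F{\left(G \right)}} = \frac{\left(-1\right) \left(-5047\right)}{- \frac{37}{3} - - \frac{11}{48}} = \frac{5047}{- \frac{37}{3} + \frac{11}{48}} = \frac{5047}{- \frac{581}{48}} = 5047 \left(- \frac{48}{581}\right) = - \frac{34608}{83}$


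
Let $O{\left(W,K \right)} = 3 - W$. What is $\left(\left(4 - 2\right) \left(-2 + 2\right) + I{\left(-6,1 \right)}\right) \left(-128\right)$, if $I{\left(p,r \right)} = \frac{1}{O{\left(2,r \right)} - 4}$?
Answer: $\frac{128}{3} \approx 42.667$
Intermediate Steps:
$I{\left(p,r \right)} = - \frac{1}{3}$ ($I{\left(p,r \right)} = \frac{1}{\left(3 - 2\right) - 4} = \frac{1}{1 - 4} = \frac{1}{-3} = - \frac{1}{3}$)
$\left(\left(4 - 2\right) \left(-2 + 2\right) + I{\left(-6,1 \right)}\right) \left(-128\right) = \left(\left(4 - 2\right) \left(-2 + 2\right) - \frac{1}{3}\right) \left(-128\right) = \left(2 \cdot 0 - \frac{1}{3}\right) \left(-128\right) = \left(0 - \frac{1}{3}\right) \left(-128\right) = \left(- \frac{1}{3}\right) \left(-128\right) = \frac{128}{3}$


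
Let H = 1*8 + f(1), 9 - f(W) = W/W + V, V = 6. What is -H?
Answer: -10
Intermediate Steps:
f(W) = 2 (f(W) = 9 - (W/W + 6) = 9 - (1 + 6) = 9 - 1*7 = 9 - 7 = 2)
H = 10 (H = 1*8 + 2 = 8 + 2 = 10)
-H = -1*10 = -10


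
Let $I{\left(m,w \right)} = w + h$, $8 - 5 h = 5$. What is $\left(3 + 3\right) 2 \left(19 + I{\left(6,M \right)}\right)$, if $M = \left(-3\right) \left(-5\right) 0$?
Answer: $\frac{1176}{5} \approx 235.2$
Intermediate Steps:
$h = \frac{3}{5}$ ($h = \frac{8}{5} - 1 = \frac{3}{5} \approx 0.6$)
$M = 0$ ($M = 15 \cdot 0 = 0$)
$I{\left(m,w \right)} = \frac{3}{5} + w$ ($I{\left(m,w \right)} = w + \frac{3}{5} = \frac{3}{5} + w$)
$\left(3 + 3\right) 2 \left(19 + I{\left(6,M \right)}\right) = \left(3 + 3\right) 2 \left(19 + \left(\frac{3}{5} + 0\right)\right) = 6 \cdot 2 \left(19 + \frac{3}{5}\right) = 12 \cdot \frac{98}{5} = \frac{1176}{5}$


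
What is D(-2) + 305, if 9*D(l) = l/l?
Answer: 2746/9 ≈ 305.11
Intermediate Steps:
D(l) = 1/9 (D(l) = (l/l)/9 = (1/9)*1 = 1/9)
D(-2) + 305 = 1/9 + 305 = 2746/9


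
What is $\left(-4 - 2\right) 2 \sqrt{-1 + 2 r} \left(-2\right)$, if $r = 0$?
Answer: $24 i \approx 24.0 i$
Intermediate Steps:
$\left(-4 - 2\right) 2 \sqrt{-1 + 2 r} \left(-2\right) = \left(-4 - 2\right) 2 \sqrt{-1 + 2 \cdot 0} \left(-2\right) = \left(-6\right) 2 \sqrt{-1 + 0} \left(-2\right) = - 12 \sqrt{-1} \left(-2\right) = - 12 i \left(-2\right) = 24 i$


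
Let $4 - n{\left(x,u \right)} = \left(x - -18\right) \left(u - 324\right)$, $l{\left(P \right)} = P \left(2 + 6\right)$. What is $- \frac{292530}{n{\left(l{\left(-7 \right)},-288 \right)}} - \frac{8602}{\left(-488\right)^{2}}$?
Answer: $\frac{8683031327}{692165536} \approx 12.545$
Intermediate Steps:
$l{\left(P \right)} = 8 P$ ($l{\left(P \right)} = P 8 = 8 P$)
$n{\left(x,u \right)} = 4 - \left(-324 + u\right) \left(18 + x\right)$ ($n{\left(x,u \right)} = 4 - \left(x - -18\right) \left(u - 324\right) = 4 - \left(x + 18\right) \left(-324 + u\right) = 4 - \left(18 + x\right) \left(-324 + u\right) = 4 - \left(-324 + u\right) \left(18 + x\right)$)
$- \frac{292530}{n{\left(l{\left(-7 \right)},-288 \right)}} - \frac{8602}{\left(-488\right)^{2}} = - \frac{292530}{5836 - -5184 + 324 \cdot 8 \left(-7\right) - - 288 \cdot 8 \left(-7\right)} - \frac{8602}{\left(-488\right)^{2}} = - \frac{292530}{5836 + 5184 + 324 \left(-56\right) - \left(-288\right) \left(-56\right)} - \frac{8602}{238144} = - \frac{292530}{5836 + 5184 - 18144 - 16128} - \frac{4301}{119072} = - \frac{292530}{-23252} - \frac{4301}{119072} = \left(-292530\right) \left(- \frac{1}{23252}\right) - \frac{4301}{119072} = \frac{146265}{11626} - \frac{4301}{119072} = \frac{8683031327}{692165536}$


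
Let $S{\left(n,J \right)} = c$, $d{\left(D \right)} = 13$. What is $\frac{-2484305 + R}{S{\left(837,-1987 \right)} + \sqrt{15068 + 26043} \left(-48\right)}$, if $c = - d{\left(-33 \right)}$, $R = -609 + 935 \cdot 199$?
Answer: $- \frac{29885037}{94719575} + \frac{772413264 \sqrt{839}}{94719575} \approx 235.89$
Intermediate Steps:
$R = 185456$ ($R = -609 + 186065 = 185456$)
$c = -13$ ($c = \left(-1\right) 13 = -13$)
$S{\left(n,J \right)} = -13$
$\frac{-2484305 + R}{S{\left(837,-1987 \right)} + \sqrt{15068 + 26043} \left(-48\right)} = \frac{-2484305 + 185456}{-13 + \sqrt{15068 + 26043} \left(-48\right)} = - \frac{2298849}{-13 + \sqrt{41111} \left(-48\right)} = - \frac{2298849}{-13 + 7 \sqrt{839} \left(-48\right)} = - \frac{2298849}{-13 - 336 \sqrt{839}}$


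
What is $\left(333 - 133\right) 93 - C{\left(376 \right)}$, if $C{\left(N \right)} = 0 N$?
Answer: $18600$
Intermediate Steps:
$C{\left(N \right)} = 0$
$\left(333 - 133\right) 93 - C{\left(376 \right)} = \left(333 - 133\right) 93 - 0 = 200 \cdot 93 + 0 = 18600 + 0 = 18600$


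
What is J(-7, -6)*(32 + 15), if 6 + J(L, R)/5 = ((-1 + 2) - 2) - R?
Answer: -235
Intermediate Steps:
J(L, R) = -35 - 5*R (J(L, R) = -30 + 5*(((-1 + 2) - 2) - R) = -30 + 5*((1 - 2) - R) = -30 + 5*(-1 - R) = -30 + (-5 - 5*R) = -35 - 5*R)
J(-7, -6)*(32 + 15) = (-35 - 5*(-6))*(32 + 15) = (-35 + 30)*47 = -5*47 = -235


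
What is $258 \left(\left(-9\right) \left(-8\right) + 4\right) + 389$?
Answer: $19997$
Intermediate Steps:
$258 \left(\left(-9\right) \left(-8\right) + 4\right) + 389 = 258 \left(72 + 4\right) + 389 = 258 \cdot 76 + 389 = 19608 + 389 = 19997$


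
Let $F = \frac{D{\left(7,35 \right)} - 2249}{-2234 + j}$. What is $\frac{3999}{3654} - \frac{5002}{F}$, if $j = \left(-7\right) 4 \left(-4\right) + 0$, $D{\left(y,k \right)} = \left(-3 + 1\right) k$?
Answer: $- \frac{4308352655}{941514} \approx -4576.0$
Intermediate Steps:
$D{\left(y,k \right)} = - 2 k$
$j = 112$ ($j = \left(-28\right) \left(-4\right) + 0 = 112 + 0 = 112$)
$F = \frac{2319}{2122}$ ($F = \frac{\left(-2\right) 35 - 2249}{-2234 + 112} = \frac{-70 - 2249}{-2122} = \left(-2319\right) \left(- \frac{1}{2122}\right) = \frac{2319}{2122} \approx 1.0928$)
$\frac{3999}{3654} - \frac{5002}{F} = \frac{3999}{3654} - \frac{5002}{\frac{2319}{2122}} = 3999 \cdot \frac{1}{3654} - \frac{10614244}{2319} = \frac{1333}{1218} - \frac{10614244}{2319} = - \frac{4308352655}{941514}$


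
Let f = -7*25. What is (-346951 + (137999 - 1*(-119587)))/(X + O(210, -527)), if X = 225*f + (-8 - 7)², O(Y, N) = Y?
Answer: 17873/7788 ≈ 2.2949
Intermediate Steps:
f = -175
X = -39150 (X = 225*(-175) + (-8 - 7)² = -39375 + (-15)² = -39375 + 225 = -39150)
(-346951 + (137999 - 1*(-119587)))/(X + O(210, -527)) = (-346951 + (137999 - 1*(-119587)))/(-39150 + 210) = (-346951 + (137999 + 119587))/(-38940) = (-346951 + 257586)*(-1/38940) = -89365*(-1/38940) = 17873/7788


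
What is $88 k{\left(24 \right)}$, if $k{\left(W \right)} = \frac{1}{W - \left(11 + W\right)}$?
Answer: $-8$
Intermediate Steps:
$k{\left(W \right)} = - \frac{1}{11}$ ($k{\left(W \right)} = \frac{1}{-11} = - \frac{1}{11}$)
$88 k{\left(24 \right)} = 88 \left(- \frac{1}{11}\right) = -8$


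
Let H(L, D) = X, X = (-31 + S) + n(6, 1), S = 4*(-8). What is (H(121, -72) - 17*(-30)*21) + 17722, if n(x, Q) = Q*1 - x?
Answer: 28364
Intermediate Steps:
n(x, Q) = Q - x
S = -32
X = -68 (X = (-31 - 32) + (1 - 1*6) = -63 + (1 - 6) = -63 - 5 = -68)
H(L, D) = -68
(H(121, -72) - 17*(-30)*21) + 17722 = (-68 - 17*(-30)*21) + 17722 = (-68 + 510*21) + 17722 = (-68 + 10710) + 17722 = 10642 + 17722 = 28364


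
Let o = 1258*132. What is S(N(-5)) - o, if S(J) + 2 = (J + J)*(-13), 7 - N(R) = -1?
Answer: -166266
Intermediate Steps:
N(R) = 8 (N(R) = 7 - 1*(-1) = 7 + 1 = 8)
S(J) = -2 - 26*J (S(J) = -2 + (J + J)*(-13) = -2 + (2*J)*(-13) = -2 - 26*J)
o = 166056
S(N(-5)) - o = (-2 - 26*8) - 1*166056 = (-2 - 208) - 166056 = -210 - 166056 = -166266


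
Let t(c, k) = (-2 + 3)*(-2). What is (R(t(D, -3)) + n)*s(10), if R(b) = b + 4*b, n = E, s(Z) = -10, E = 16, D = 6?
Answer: -60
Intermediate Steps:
n = 16
t(c, k) = -2 (t(c, k) = 1*(-2) = -2)
R(b) = 5*b
(R(t(D, -3)) + n)*s(10) = (5*(-2) + 16)*(-10) = (-10 + 16)*(-10) = 6*(-10) = -60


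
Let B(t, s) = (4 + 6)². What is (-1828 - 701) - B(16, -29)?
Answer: -2629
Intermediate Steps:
B(t, s) = 100 (B(t, s) = 10² = 100)
(-1828 - 701) - B(16, -29) = (-1828 - 701) - 1*100 = -2529 - 100 = -2629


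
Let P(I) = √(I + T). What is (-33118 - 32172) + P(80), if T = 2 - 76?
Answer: -65290 + √6 ≈ -65288.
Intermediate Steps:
T = -74
P(I) = √(-74 + I) (P(I) = √(I - 74) = √(-74 + I))
(-33118 - 32172) + P(80) = (-33118 - 32172) + √(-74 + 80) = -65290 + √6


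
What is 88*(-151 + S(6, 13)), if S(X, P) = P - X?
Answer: -12672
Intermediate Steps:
88*(-151 + S(6, 13)) = 88*(-151 + (13 - 1*6)) = 88*(-151 + (13 - 6)) = 88*(-151 + 7) = 88*(-144) = -12672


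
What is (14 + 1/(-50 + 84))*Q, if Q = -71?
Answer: -33867/34 ≈ -996.09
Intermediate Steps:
(14 + 1/(-50 + 84))*Q = (14 + 1/(-50 + 84))*(-71) = (14 + 1/34)*(-71) = (477/34)*(-71) = -33867/34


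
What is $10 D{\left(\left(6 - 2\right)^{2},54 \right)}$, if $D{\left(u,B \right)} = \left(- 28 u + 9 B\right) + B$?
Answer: $920$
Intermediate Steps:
$D{\left(u,B \right)} = - 28 u + 10 B$
$10 D{\left(\left(6 - 2\right)^{2},54 \right)} = 10 \left(- 28 \left(6 - 2\right)^{2} + 10 \cdot 54\right) = 10 \left(- 28 \cdot 4^{2} + 540\right) = 10 \left(\left(-28\right) 16 + 540\right) = 10 \left(-448 + 540\right) = 10 \cdot 92 = 920$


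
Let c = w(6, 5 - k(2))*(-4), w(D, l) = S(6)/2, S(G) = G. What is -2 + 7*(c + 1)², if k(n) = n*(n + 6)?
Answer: 845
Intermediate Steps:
k(n) = n*(6 + n)
w(D, l) = 3 (w(D, l) = 6/2 = 6*(½) = 3)
c = -12 (c = 3*(-4) = -12)
-2 + 7*(c + 1)² = -2 + 7*(-12 + 1)² = -2 + 7*(-11)² = -2 + 7*121 = -2 + 847 = 845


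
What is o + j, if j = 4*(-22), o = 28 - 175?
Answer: -235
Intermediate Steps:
o = -147
j = -88
o + j = -147 - 88 = -235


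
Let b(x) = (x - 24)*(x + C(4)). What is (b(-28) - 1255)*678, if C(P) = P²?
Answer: -427818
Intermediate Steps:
b(x) = (-24 + x)*(16 + x) (b(x) = (x - 24)*(x + 4²) = (-24 + x)*(x + 16) = (-24 + x)*(16 + x))
(b(-28) - 1255)*678 = ((-384 + (-28)² - 8*(-28)) - 1255)*678 = ((-384 + 784 + 224) - 1255)*678 = (624 - 1255)*678 = -631*678 = -427818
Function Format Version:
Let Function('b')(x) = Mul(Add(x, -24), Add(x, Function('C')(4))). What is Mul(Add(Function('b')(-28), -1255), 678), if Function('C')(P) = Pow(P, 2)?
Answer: -427818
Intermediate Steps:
Function('b')(x) = Mul(Add(-24, x), Add(16, x)) (Function('b')(x) = Mul(Add(x, -24), Add(x, Pow(4, 2))) = Mul(Add(-24, x), Add(x, 16)) = Mul(Add(-24, x), Add(16, x)))
Mul(Add(Function('b')(-28), -1255), 678) = Mul(Add(Add(-384, Pow(-28, 2), Mul(-8, -28)), -1255), 678) = Mul(Add(Add(-384, 784, 224), -1255), 678) = Mul(Add(624, -1255), 678) = Mul(-631, 678) = -427818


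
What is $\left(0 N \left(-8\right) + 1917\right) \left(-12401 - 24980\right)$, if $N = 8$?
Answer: $-71659377$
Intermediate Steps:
$\left(0 N \left(-8\right) + 1917\right) \left(-12401 - 24980\right) = \left(0 \cdot 8 \left(-8\right) + 1917\right) \left(-12401 - 24980\right) = \left(0 \left(-8\right) + 1917\right) \left(-37381\right) = \left(0 + 1917\right) \left(-37381\right) = 1917 \left(-37381\right) = -71659377$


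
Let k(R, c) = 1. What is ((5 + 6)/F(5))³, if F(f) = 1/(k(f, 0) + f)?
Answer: 287496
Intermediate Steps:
F(f) = 1/(1 + f)
((5 + 6)/F(5))³ = ((5 + 6)/(1/(1 + 5)))³ = (11/(1/6))³ = (11/(⅙))³ = (11*6)³ = 66³ = 287496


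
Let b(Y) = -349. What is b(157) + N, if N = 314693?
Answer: 314344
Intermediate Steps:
b(157) + N = -349 + 314693 = 314344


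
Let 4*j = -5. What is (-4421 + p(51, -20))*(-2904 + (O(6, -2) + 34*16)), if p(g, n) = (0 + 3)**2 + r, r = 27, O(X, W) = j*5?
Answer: 41504025/4 ≈ 1.0376e+7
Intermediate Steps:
j = -5/4 (j = (1/4)*(-5) = -5/4 ≈ -1.2500)
O(X, W) = -25/4 (O(X, W) = -5/4*5 = -25/4)
p(g, n) = 36 (p(g, n) = (0 + 3)**2 + 27 = 3**2 + 27 = 9 + 27 = 36)
(-4421 + p(51, -20))*(-2904 + (O(6, -2) + 34*16)) = (-4421 + 36)*(-2904 + (-25/4 + 34*16)) = -4385*(-2904 + (-25/4 + 544)) = -4385*(-2904 + 2151/4) = -4385*(-9465/4) = 41504025/4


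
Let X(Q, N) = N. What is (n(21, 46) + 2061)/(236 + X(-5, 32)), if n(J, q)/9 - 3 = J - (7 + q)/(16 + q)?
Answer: 140697/16616 ≈ 8.4676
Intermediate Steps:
n(J, q) = 27 + 9*J - 9*(7 + q)/(16 + q) (n(J, q) = 27 + 9*(J - (7 + q)/(16 + q)) = 27 + (9*J - 9*(7 + q)/(16 + q)) = 27 + 9*J - 9*(7 + q)/(16 + q))
(n(21, 46) + 2061)/(236 + X(-5, 32)) = (9*(41 + 2*46 + 16*21 + 21*46)/(16 + 46) + 2061)/(236 + 32) = (9*(41 + 92 + 336 + 966)/62 + 2061)/268 = (9*(1/62)*1435 + 2061)*(1/268) = (12915/62 + 2061)*(1/268) = (140697/62)*(1/268) = 140697/16616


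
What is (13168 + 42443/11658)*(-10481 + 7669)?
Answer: -215898311722/5829 ≈ -3.7039e+7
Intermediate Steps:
(13168 + 42443/11658)*(-10481 + 7669) = (13168 + 42443*(1/11658))*(-2812) = (13168 + 42443/11658)*(-2812) = (153554987/11658)*(-2812) = -215898311722/5829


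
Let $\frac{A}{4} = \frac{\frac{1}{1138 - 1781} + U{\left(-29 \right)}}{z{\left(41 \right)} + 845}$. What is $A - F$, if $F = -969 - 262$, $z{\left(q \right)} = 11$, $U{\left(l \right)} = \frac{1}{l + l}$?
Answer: $\frac{9824506895}{7980916} \approx 1231.0$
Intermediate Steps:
$U{\left(l \right)} = \frac{1}{2 l}$
$A = - \frac{701}{7980916}$ ($A = 4 \frac{\frac{1}{1138 - 1781} + \frac{1}{2 \left(-29\right)}}{11 + 845} = 4 \frac{\frac{1}{-643} + \frac{1}{2} \left(- \frac{1}{29}\right)}{856} = 4 \left(- \frac{1}{643} - \frac{1}{58}\right) \frac{1}{856} = 4 \left(\left(- \frac{701}{37294}\right) \frac{1}{856}\right) = 4 \left(- \frac{701}{31923664}\right) = - \frac{701}{7980916} \approx -8.7835 \cdot 10^{-5}$)
$F = -1231$
$A - F = - \frac{701}{7980916} - -1231 = - \frac{701}{7980916} + 1231 = \frac{9824506895}{7980916}$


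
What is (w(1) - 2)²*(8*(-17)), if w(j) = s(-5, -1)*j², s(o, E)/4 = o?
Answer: -65824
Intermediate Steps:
s(o, E) = 4*o
w(j) = -20*j² (w(j) = (4*(-5))*j² = -20*j²)
(w(1) - 2)²*(8*(-17)) = (-20*1² - 2)²*(8*(-17)) = (-20*1 - 2)²*(-136) = (-20 - 2)²*(-136) = (-22)²*(-136) = 484*(-136) = -65824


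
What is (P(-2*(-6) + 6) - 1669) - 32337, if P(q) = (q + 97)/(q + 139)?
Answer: -5338827/157 ≈ -34005.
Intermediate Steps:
P(q) = (97 + q)/(139 + q)
(P(-2*(-6) + 6) - 1669) - 32337 = ((97 + (-2*(-6) + 6))/(139 + (-2*(-6) + 6)) - 1669) - 32337 = ((97 + (12 + 6))/(139 + (12 + 6)) - 1669) - 32337 = ((97 + 18)/(139 + 18) - 1669) - 32337 = (115/157 - 1669) - 32337 = -261918/157 - 32337 = -5338827/157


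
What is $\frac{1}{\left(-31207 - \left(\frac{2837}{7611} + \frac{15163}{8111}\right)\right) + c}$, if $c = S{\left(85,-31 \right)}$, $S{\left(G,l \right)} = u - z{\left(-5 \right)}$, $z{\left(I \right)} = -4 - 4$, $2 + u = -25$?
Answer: $- \frac{61732821}{1927807485046} \approx -3.2022 \cdot 10^{-5}$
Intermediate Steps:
$u = -27$ ($u = -2 - 25 = -27$)
$z{\left(I \right)} = -8$
$S{\left(G,l \right)} = -19$ ($S{\left(G,l \right)} = -27 - -8 = -27 + 8 = -19$)
$c = -19$
$\frac{1}{\left(-31207 - \left(\frac{2837}{7611} + \frac{15163}{8111}\right)\right) + c} = \frac{1}{\left(-31207 - \left(\frac{2837}{7611} + \frac{15163}{8111}\right)\right) - 19} = \frac{1}{\left(-31207 - \frac{138416500}{61732821}\right) - 19} = \frac{1}{- \frac{1926634561447}{61732821} - 19} = \frac{1}{- \frac{1927807485046}{61732821}} = - \frac{61732821}{1927807485046}$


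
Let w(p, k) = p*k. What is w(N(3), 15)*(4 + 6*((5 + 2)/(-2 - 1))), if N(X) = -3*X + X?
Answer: 900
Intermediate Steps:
N(X) = -2*X
w(p, k) = k*p
w(N(3), 15)*(4 + 6*((5 + 2)/(-2 - 1))) = (15*(-2*3))*(4 + 6*((5 + 2)/(-2 - 1))) = (15*(-6))*(4 + 6*(7/(-3))) = -90*(4 + 6*(7*(-1/3))) = -90*(4 + 6*(-7/3)) = -90*(4 - 14) = -90*(-10) = 900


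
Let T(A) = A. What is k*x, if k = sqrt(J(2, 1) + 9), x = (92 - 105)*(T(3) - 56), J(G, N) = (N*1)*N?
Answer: 689*sqrt(10) ≈ 2178.8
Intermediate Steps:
J(G, N) = N**2 (J(G, N) = N*N = N**2)
x = 689 (x = (92 - 105)*(3 - 56) = -13*(-53) = 689)
k = sqrt(10) (k = sqrt(1**2 + 9) = sqrt(1 + 9) = sqrt(10) ≈ 3.1623)
k*x = sqrt(10)*689 = 689*sqrt(10)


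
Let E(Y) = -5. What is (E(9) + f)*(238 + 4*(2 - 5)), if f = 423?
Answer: 94468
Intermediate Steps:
(E(9) + f)*(238 + 4*(2 - 5)) = (-5 + 423)*(238 + 4*(2 - 5)) = 418*(238 + 4*(-3)) = 418*(238 - 12) = 418*226 = 94468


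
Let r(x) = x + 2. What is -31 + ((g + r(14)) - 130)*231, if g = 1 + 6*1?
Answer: -24748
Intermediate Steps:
r(x) = 2 + x
g = 7 (g = 1 + 6 = 7)
-31 + ((g + r(14)) - 130)*231 = -31 + ((7 + (2 + 14)) - 130)*231 = -31 + ((7 + 16) - 130)*231 = -31 + (23 - 130)*231 = -31 - 107*231 = -31 - 24717 = -24748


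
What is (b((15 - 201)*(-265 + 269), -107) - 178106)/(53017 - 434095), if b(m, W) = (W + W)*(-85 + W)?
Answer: 68509/190539 ≈ 0.35955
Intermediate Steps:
b(m, W) = 2*W*(-85 + W) (b(m, W) = (2*W)*(-85 + W) = 2*W*(-85 + W))
(b((15 - 201)*(-265 + 269), -107) - 178106)/(53017 - 434095) = (2*(-107)*(-85 - 107) - 178106)/(53017 - 434095) = (2*(-107)*(-192) - 178106)/(-381078) = (41088 - 178106)*(-1/381078) = -137018*(-1/381078) = 68509/190539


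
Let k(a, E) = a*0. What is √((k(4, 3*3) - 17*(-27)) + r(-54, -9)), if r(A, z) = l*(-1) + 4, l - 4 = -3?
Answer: √462 ≈ 21.494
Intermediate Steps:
l = 1 (l = 4 - 3 = 1)
k(a, E) = 0
r(A, z) = 3 (r(A, z) = 1*(-1) + 4 = -1 + 4 = 3)
√((k(4, 3*3) - 17*(-27)) + r(-54, -9)) = √((0 - 17*(-27)) + 3) = √((0 + 459) + 3) = √(459 + 3) = √462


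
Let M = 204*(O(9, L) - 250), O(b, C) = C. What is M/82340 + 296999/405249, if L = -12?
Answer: 698787277/8342050665 ≈ 0.083767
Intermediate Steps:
M = -53448 (M = 204*(-12 - 250) = 204*(-262) = -53448)
M/82340 + 296999/405249 = -53448/82340 + 296999/405249 = -53448*1/82340 + 296999*(1/405249) = -13362/20585 + 296999/405249 = 698787277/8342050665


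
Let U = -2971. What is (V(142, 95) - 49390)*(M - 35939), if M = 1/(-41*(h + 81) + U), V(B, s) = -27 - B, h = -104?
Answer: 3612072676787/2028 ≈ 1.7811e+9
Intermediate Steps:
M = -1/2028 (M = 1/(-41*(-104 + 81) - 2971) = 1/(-41*(-23) - 2971) = 1/(943 - 2971) = 1/(-2028) = -1/2028 ≈ -0.00049310)
(V(142, 95) - 49390)*(M - 35939) = ((-27 - 1*142) - 49390)*(-1/2028 - 35939) = ((-27 - 142) - 49390)*(-72884293/2028) = (-169 - 49390)*(-72884293/2028) = -49559*(-72884293/2028) = 3612072676787/2028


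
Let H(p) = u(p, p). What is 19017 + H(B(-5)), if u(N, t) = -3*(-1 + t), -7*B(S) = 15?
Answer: 133185/7 ≈ 19026.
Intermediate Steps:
B(S) = -15/7 (B(S) = -⅐*15 = -15/7)
u(N, t) = 3 - 3*t
H(p) = 3 - 3*p
19017 + H(B(-5)) = 19017 + (3 - 3*(-15/7)) = 19017 + (3 + 45/7) = 19017 + 66/7 = 133185/7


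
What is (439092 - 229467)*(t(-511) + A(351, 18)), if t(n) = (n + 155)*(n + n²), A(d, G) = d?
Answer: -19448338586625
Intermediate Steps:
t(n) = (155 + n)*(n + n²)
(439092 - 229467)*(t(-511) + A(351, 18)) = (439092 - 229467)*(-511*(155 + (-511)² + 156*(-511)) + 351) = 209625*(-511*(155 + 261121 - 79716) + 351) = 209625*(-511*181560 + 351) = 209625*(-92777160 + 351) = 209625*(-92776809) = -19448338586625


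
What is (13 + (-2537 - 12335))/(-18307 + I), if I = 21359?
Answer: -14859/3052 ≈ -4.8686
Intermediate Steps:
(13 + (-2537 - 12335))/(-18307 + I) = (13 + (-2537 - 12335))/(-18307 + 21359) = (13 - 14872)/3052 = -14859*1/3052 = -14859/3052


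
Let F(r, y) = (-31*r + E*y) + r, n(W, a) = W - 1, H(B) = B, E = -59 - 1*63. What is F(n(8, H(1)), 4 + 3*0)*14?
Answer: -9772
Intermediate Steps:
E = -122 (E = -59 - 63 = -122)
n(W, a) = -1 + W
F(r, y) = -122*y - 30*r (F(r, y) = (-31*r - 122*y) + r = (-122*y - 31*r) + r = -122*y - 30*r)
F(n(8, H(1)), 4 + 3*0)*14 = (-122*(4 + 3*0) - 30*(-1 + 8))*14 = (-122*(4 + 0) - 30*7)*14 = (-122*4 - 210)*14 = (-488 - 210)*14 = -698*14 = -9772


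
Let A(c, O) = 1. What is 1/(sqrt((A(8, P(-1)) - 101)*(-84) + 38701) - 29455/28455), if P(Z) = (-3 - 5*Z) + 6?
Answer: 33525681/1525448038700 + 32387481*sqrt(47101)/1525448038700 ≈ 0.0046298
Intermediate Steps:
P(Z) = 3 - 5*Z
1/(sqrt((A(8, P(-1)) - 101)*(-84) + 38701) - 29455/28455) = 1/(sqrt((1 - 101)*(-84) + 38701) - 29455/28455) = 1/(sqrt(-100*(-84) + 38701) - 29455*1/28455) = 1/(sqrt(8400 + 38701) - 5891/5691) = 1/(sqrt(47101) - 5891/5691) = 1/(-5891/5691 + sqrt(47101))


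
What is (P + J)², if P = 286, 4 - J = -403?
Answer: 480249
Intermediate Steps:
J = 407 (J = 4 - 1*(-403) = 4 + 403 = 407)
(P + J)² = (286 + 407)² = 693² = 480249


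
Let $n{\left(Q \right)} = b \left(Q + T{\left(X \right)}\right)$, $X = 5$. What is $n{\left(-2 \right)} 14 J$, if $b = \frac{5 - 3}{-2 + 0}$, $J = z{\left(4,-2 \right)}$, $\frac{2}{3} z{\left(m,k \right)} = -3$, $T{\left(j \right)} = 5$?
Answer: $189$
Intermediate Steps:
$z{\left(m,k \right)} = - \frac{9}{2}$ ($z{\left(m,k \right)} = \frac{3}{2} \left(-3\right) = - \frac{9}{2}$)
$J = - \frac{9}{2} \approx -4.5$
$b = -1$ ($b = \frac{2}{-2} = 2 \left(- \frac{1}{2}\right) = -1$)
$n{\left(Q \right)} = -5 - Q$ ($n{\left(Q \right)} = - (Q + 5) = - (5 + Q) = -5 - Q$)
$n{\left(-2 \right)} 14 J = \left(-5 - -2\right) 14 \left(- \frac{9}{2}\right) = \left(-5 + 2\right) 14 \left(- \frac{9}{2}\right) = \left(-3\right) 14 \left(- \frac{9}{2}\right) = \left(-42\right) \left(- \frac{9}{2}\right) = 189$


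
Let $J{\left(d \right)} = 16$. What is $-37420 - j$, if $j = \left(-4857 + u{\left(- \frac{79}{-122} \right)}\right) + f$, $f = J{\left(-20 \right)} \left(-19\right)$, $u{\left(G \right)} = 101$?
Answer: $-32360$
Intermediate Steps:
$f = -304$ ($f = 16 \left(-19\right) = -304$)
$j = -5060$ ($j = \left(-4857 + 101\right) - 304 = -4756 - 304 = -5060$)
$-37420 - j = -37420 - -5060 = -37420 + 5060 = -32360$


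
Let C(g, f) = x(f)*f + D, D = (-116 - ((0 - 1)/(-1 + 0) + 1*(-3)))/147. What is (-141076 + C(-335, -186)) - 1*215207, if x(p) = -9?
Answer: -17375879/49 ≈ -3.5461e+5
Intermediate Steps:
D = -38/49 (D = (-116 - (-1/(-1) - 3))*(1/147) = (-116 - (-1*(-1) - 3))*(1/147) = (-116 - (1 - 3))*(1/147) = (-116 - 1*(-2))*(1/147) = (-116 + 2)*(1/147) = -114*1/147 = -38/49 ≈ -0.77551)
C(g, f) = -38/49 - 9*f (C(g, f) = -9*f - 38/49 = -38/49 - 9*f)
(-141076 + C(-335, -186)) - 1*215207 = (-141076 + (-38/49 - 9*(-186))) - 1*215207 = (-141076 + (-38/49 + 1674)) - 215207 = (-141076 + 81988/49) - 215207 = -6830736/49 - 215207 = -17375879/49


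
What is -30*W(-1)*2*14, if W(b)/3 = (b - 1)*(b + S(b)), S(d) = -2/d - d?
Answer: 10080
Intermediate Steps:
S(d) = -d - 2/d
W(b) = -6*(-1 + b)/b (W(b) = 3*((b - 1)*(b + (-b - 2/b))) = 3*((-1 + b)*(-2/b)) = 3*(-2*(-1 + b)/b) = -6*(-1 + b)/b)
-30*W(-1)*2*14 = -30*(-6 + 6/(-1))*2*14 = -30*(-6 + 6*(-1))*2*14 = -30*(-6 - 6)*2*14 = -(-360)*2*14 = -30*(-24)*14 = 720*14 = 10080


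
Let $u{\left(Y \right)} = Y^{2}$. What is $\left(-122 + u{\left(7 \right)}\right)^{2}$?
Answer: $5329$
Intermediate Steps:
$\left(-122 + u{\left(7 \right)}\right)^{2} = \left(-122 + 7^{2}\right)^{2} = \left(-122 + 49\right)^{2} = \left(-73\right)^{2} = 5329$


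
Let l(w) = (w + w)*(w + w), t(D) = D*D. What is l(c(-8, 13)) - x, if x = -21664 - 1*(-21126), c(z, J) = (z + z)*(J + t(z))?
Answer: 6071834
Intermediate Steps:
t(D) = D²
c(z, J) = 2*z*(J + z²) (c(z, J) = (z + z)*(J + z²) = (2*z)*(J + z²) = 2*z*(J + z²))
x = -538 (x = -21664 + 21126 = -538)
l(w) = 4*w² (l(w) = (2*w)*(2*w) = 4*w²)
l(c(-8, 13)) - x = 4*(2*(-8)*(13 + (-8)²))² - 1*(-538) = 4*(2*(-8)*(13 + 64))² + 538 = 4*(2*(-8)*77)² + 538 = 4*(-1232)² + 538 = 4*1517824 + 538 = 6071296 + 538 = 6071834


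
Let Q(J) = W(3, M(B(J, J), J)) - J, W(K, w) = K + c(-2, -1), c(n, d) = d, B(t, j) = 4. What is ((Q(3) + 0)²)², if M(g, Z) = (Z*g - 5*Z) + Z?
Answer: 1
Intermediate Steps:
M(g, Z) = -4*Z + Z*g (M(g, Z) = (-5*Z + Z*g) + Z = -4*Z + Z*g)
W(K, w) = -1 + K (W(K, w) = K - 1 = -1 + K)
Q(J) = 2 - J (Q(J) = (-1 + 3) - J = 2 - J)
((Q(3) + 0)²)² = (((2 - 1*3) + 0)²)² = (((2 - 3) + 0)²)² = ((-1 + 0)²)² = ((-1)²)² = 1² = 1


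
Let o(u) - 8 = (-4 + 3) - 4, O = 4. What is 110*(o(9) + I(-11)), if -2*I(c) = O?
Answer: 110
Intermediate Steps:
I(c) = -2 (I(c) = -½*4 = -2)
o(u) = 3 (o(u) = 8 + ((-4 + 3) - 4) = 8 + (-1 - 4) = 8 - 5 = 3)
110*(o(9) + I(-11)) = 110*(3 - 2) = 110*1 = 110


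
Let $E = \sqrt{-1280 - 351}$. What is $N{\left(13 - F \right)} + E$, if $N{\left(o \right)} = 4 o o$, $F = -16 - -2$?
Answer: $2916 + i \sqrt{1631} \approx 2916.0 + 40.386 i$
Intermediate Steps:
$F = -14$ ($F = -16 + 2 = -14$)
$N{\left(o \right)} = 4 o^{2}$
$E = i \sqrt{1631}$ ($E = \sqrt{-1631} = i \sqrt{1631} \approx 40.386 i$)
$N{\left(13 - F \right)} + E = 4 \left(13 - -14\right)^{2} + i \sqrt{1631} = 4 \left(13 + 14\right)^{2} + i \sqrt{1631} = 4 \cdot 27^{2} + i \sqrt{1631} = 4 \cdot 729 + i \sqrt{1631} = 2916 + i \sqrt{1631}$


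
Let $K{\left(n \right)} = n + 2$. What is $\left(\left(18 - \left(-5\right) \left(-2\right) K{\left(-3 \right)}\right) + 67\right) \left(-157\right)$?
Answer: $-14915$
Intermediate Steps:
$K{\left(n \right)} = 2 + n$
$\left(\left(18 - \left(-5\right) \left(-2\right) K{\left(-3 \right)}\right) + 67\right) \left(-157\right) = \left(\left(18 - \left(-5\right) \left(-2\right) \left(2 - 3\right)\right) + 67\right) \left(-157\right) = \left(\left(18 - 10 \left(-1\right)\right) + 67\right) \left(-157\right) = \left(\left(18 - -10\right) + 67\right) \left(-157\right) = \left(\left(18 + 10\right) + 67\right) \left(-157\right) = \left(28 + 67\right) \left(-157\right) = 95 \left(-157\right) = -14915$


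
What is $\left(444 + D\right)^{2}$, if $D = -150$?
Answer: $86436$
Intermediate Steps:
$\left(444 + D\right)^{2} = \left(444 - 150\right)^{2} = 294^{2} = 86436$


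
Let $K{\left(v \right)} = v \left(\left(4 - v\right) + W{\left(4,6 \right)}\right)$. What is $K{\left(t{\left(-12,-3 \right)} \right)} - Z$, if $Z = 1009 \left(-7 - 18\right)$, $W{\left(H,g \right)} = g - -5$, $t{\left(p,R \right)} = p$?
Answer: $24901$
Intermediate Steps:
$W{\left(H,g \right)} = 5 + g$ ($W{\left(H,g \right)} = g + 5 = 5 + g$)
$Z = -25225$ ($Z = 1009 \left(-7 - 18\right) = 1009 \left(-25\right) = -25225$)
$K{\left(v \right)} = v \left(15 - v\right)$ ($K{\left(v \right)} = v \left(\left(4 - v\right) + \left(5 + 6\right)\right) = v \left(\left(4 - v\right) + 11\right) = v \left(15 - v\right)$)
$K{\left(t{\left(-12,-3 \right)} \right)} - Z = - 12 \left(15 - -12\right) - -25225 = - 12 \left(15 + 12\right) + 25225 = \left(-12\right) 27 + 25225 = -324 + 25225 = 24901$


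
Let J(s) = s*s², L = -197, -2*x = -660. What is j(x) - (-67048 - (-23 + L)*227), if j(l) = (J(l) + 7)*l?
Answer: 11859229418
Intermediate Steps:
x = 330 (x = -½*(-660) = 330)
J(s) = s³
j(l) = l*(7 + l³) (j(l) = (l³ + 7)*l = (7 + l³)*l = l*(7 + l³))
j(x) - (-67048 - (-23 + L)*227) = 330*(7 + 330³) - (-67048 - (-23 - 197)*227) = 330*(7 + 35937000) - (-67048 - (-220)*227) = 330*35937007 - (-67048 - 1*(-49940)) = 11859212310 - (-67048 + 49940) = 11859212310 - 1*(-17108) = 11859212310 + 17108 = 11859229418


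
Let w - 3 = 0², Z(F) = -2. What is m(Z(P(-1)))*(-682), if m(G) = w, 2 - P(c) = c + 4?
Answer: -2046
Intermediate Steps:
P(c) = -2 - c (P(c) = 2 - (c + 4) = 2 - (4 + c) = 2 + (-4 - c) = -2 - c)
w = 3 (w = 3 + 0² = 3 + 0 = 3)
m(G) = 3
m(Z(P(-1)))*(-682) = 3*(-682) = -2046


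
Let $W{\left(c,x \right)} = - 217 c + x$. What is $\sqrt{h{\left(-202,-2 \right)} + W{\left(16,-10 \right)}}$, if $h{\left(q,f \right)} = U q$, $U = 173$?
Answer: $2 i \sqrt{9607} \approx 196.03 i$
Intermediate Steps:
$h{\left(q,f \right)} = 173 q$
$W{\left(c,x \right)} = x - 217 c$
$\sqrt{h{\left(-202,-2 \right)} + W{\left(16,-10 \right)}} = \sqrt{173 \left(-202\right) - 3482} = \sqrt{-34946 - 3482} = \sqrt{-38428} = 2 i \sqrt{9607}$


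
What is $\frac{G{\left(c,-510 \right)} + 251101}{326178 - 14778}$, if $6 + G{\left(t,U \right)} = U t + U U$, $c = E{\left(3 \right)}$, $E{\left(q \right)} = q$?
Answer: $\frac{101933}{62280} \approx 1.6367$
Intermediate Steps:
$c = 3$
$G{\left(t,U \right)} = -6 + U^{2} + U t$ ($G{\left(t,U \right)} = -6 + \left(U t + U U\right) = -6 + \left(U t + U^{2}\right) = -6 + \left(U^{2} + U t\right) = -6 + U^{2} + U t$)
$\frac{G{\left(c,-510 \right)} + 251101}{326178 - 14778} = \frac{\left(-6 + \left(-510\right)^{2} - 1530\right) + 251101}{326178 - 14778} = \frac{\left(-6 + 260100 - 1530\right) + 251101}{311400} = \left(258564 + 251101\right) \frac{1}{311400} = 509665 \cdot \frac{1}{311400} = \frac{101933}{62280}$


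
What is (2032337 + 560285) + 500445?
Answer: 3093067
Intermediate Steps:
(2032337 + 560285) + 500445 = 2592622 + 500445 = 3093067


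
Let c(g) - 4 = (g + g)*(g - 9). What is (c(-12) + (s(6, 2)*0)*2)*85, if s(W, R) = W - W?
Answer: 43180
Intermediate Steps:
s(W, R) = 0
c(g) = 4 + 2*g*(-9 + g) (c(g) = 4 + (g + g)*(g - 9) = 4 + (2*g)*(-9 + g) = 4 + 2*g*(-9 + g))
(c(-12) + (s(6, 2)*0)*2)*85 = ((4 - 18*(-12) + 2*(-12)²) + (0*0)*2)*85 = ((4 + 216 + 2*144) + 0*2)*85 = ((4 + 216 + 288) + 0)*85 = (508 + 0)*85 = 508*85 = 43180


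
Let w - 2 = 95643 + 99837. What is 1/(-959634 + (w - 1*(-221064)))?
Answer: -1/543088 ≈ -1.8413e-6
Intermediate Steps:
w = 195482 (w = 2 + (95643 + 99837) = 2 + 195480 = 195482)
1/(-959634 + (w - 1*(-221064))) = 1/(-959634 + (195482 - 1*(-221064))) = 1/(-959634 + (195482 + 221064)) = 1/(-959634 + 416546) = 1/(-543088) = -1/543088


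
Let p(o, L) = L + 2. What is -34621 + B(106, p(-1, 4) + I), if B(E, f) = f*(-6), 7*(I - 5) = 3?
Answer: -242827/7 ≈ -34690.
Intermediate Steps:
I = 38/7 (I = 5 + (⅐)*3 = 5 + 3/7 = 38/7 ≈ 5.4286)
p(o, L) = 2 + L
B(E, f) = -6*f
-34621 + B(106, p(-1, 4) + I) = -34621 - 6*((2 + 4) + 38/7) = -34621 - 6*(6 + 38/7) = -34621 - 6*80/7 = -34621 - 480/7 = -242827/7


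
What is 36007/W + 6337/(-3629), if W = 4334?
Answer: 103204845/15728086 ≈ 6.5618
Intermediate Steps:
36007/W + 6337/(-3629) = 36007/4334 + 6337/(-3629) = 36007*(1/4334) + 6337*(-1/3629) = 36007/4334 - 6337/3629 = 103204845/15728086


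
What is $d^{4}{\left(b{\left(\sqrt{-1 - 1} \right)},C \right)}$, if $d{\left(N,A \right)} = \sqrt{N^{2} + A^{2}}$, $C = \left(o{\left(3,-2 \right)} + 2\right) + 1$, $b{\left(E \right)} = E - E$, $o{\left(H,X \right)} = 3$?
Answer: $1296$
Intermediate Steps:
$b{\left(E \right)} = 0$
$C = 6$ ($C = \left(3 + 2\right) + 1 = 5 + 1 = 6$)
$d{\left(N,A \right)} = \sqrt{A^{2} + N^{2}}$
$d^{4}{\left(b{\left(\sqrt{-1 - 1} \right)},C \right)} = \left(\sqrt{6^{2} + 0^{2}}\right)^{4} = \left(\sqrt{36 + 0}\right)^{4} = \left(\sqrt{36}\right)^{4} = 6^{4} = 1296$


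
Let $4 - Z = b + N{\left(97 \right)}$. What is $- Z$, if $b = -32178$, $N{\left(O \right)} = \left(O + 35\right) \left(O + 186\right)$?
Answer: $5174$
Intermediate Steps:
$N{\left(O \right)} = \left(35 + O\right) \left(186 + O\right)$
$Z = -5174$ ($Z = 4 - \left(-32178 + \left(6510 + 97^{2} + 221 \cdot 97\right)\right) = 4 - \left(-32178 + \left(6510 + 9409 + 21437\right)\right) = 4 - \left(-32178 + 37356\right) = 4 - 5178 = -5174$)
$- Z = \left(-1\right) \left(-5174\right) = 5174$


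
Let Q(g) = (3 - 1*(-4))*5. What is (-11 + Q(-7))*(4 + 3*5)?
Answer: 456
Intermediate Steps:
Q(g) = 35 (Q(g) = (3 + 4)*5 = 7*5 = 35)
(-11 + Q(-7))*(4 + 3*5) = (-11 + 35)*(4 + 3*5) = 24*(4 + 15) = 24*19 = 456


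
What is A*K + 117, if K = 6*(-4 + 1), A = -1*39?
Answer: 819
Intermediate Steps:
A = -39
K = -18 (K = 6*(-3) = -18)
A*K + 117 = -39*(-18) + 117 = 702 + 117 = 819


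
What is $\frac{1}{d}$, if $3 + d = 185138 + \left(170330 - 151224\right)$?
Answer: $\frac{1}{204241} \approx 4.8962 \cdot 10^{-6}$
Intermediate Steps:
$d = 204241$ ($d = -3 + \left(185138 + \left(170330 - 151224\right)\right) = -3 + \left(185138 + 19106\right) = -3 + 204244 = 204241$)
$\frac{1}{d} = \frac{1}{204241}$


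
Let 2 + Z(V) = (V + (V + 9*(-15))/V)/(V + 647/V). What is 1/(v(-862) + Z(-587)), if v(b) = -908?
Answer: -345216/313802713 ≈ -0.0011001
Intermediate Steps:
Z(V) = -2 + (V + (-135 + V)/V)/(V + 647/V) (Z(V) = -2 + (V + (V + 9*(-15))/V)/(V + 647/V) = -2 + (V + (V - 135)/V)/(V + 647/V) = -2 + (V + (-135 + V)/V)/(V + 647/V))
1/(v(-862) + Z(-587)) = 1/(-908 + (-1429 - 587 - 1*(-587)²)/(647 + (-587)²)) = 1/(-908 + (-1429 - 587 - 1*344569)/(647 + 344569)) = 1/(-908 + (-1429 - 587 - 344569)/345216) = 1/(-908 + (1/345216)*(-346585)) = 1/(-908 - 346585/345216) = 1/(-313802713/345216) = -345216/313802713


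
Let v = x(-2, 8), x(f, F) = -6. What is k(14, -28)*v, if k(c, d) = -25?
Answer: 150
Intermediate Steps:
v = -6
k(14, -28)*v = -25*(-6) = 150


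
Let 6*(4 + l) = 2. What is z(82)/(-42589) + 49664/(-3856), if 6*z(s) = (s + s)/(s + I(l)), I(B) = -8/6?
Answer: -15995756857/1241937829 ≈ -12.880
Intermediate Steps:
l = -11/3 (l = -4 + (1/6)*2 = -4 + 1/3 = -11/3 ≈ -3.6667)
I(B) = -4/3 (I(B) = -8*1/6 = -4/3)
z(s) = s/(3*(-4/3 + s)) (z(s) = ((s + s)/(s - 4/3))/6 = ((2*s)/(-4/3 + s))/6 = (2*s/(-4/3 + s))/6 = s/(3*(-4/3 + s)))
z(82)/(-42589) + 49664/(-3856) = (82/(-4 + 3*82))/(-42589) + 49664/(-3856) = (82/(-4 + 246))*(-1/42589) + 49664*(-1/3856) = (82/242)*(-1/42589) - 3104/241 = (82*(1/242))*(-1/42589) - 3104/241 = (41/121)*(-1/42589) - 3104/241 = -41/5153269 - 3104/241 = -15995756857/1241937829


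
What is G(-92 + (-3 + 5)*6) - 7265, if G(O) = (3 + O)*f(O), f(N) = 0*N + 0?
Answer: -7265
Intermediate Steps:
f(N) = 0 (f(N) = 0 + 0 = 0)
G(O) = 0 (G(O) = (3 + O)*0 = 0)
G(-92 + (-3 + 5)*6) - 7265 = 0 - 7265 = -7265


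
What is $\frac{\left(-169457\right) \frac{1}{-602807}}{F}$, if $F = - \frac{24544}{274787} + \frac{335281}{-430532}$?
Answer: $- \frac{20047542040280588}{61906975363016885} \approx -0.32383$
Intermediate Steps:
$F = - \frac{102697837555}{118304596684}$ ($F = \left(-24544\right) \frac{1}{274787} + 335281 \left(- \frac{1}{430532}\right) = - \frac{24544}{274787} - \frac{335281}{430532} = - \frac{102697837555}{118304596684} \approx -0.86808$)
$\frac{\left(-169457\right) \frac{1}{-602807}}{F} = \frac{\left(-169457\right) \frac{1}{-602807}}{- \frac{102697837555}{118304596684}} = \left(-169457\right) \left(- \frac{1}{602807}\right) \left(- \frac{118304596684}{102697837555}\right) = \frac{169457}{602807} \left(- \frac{118304596684}{102697837555}\right) = - \frac{20047542040280588}{61906975363016885}$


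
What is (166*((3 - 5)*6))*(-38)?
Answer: 75696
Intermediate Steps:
(166*((3 - 5)*6))*(-38) = (166*(-2*6))*(-38) = (166*(-12))*(-38) = -1992*(-38) = 75696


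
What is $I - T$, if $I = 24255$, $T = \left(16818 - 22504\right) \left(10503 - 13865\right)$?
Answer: $-19092077$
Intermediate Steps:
$T = 19116332$ ($T = \left(-5686\right) \left(-3362\right) = 19116332$)
$I - T = 24255 - 19116332 = -19092077$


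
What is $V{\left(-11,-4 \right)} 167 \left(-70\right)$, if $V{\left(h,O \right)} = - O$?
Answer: $-46760$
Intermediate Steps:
$V{\left(-11,-4 \right)} 167 \left(-70\right) = \left(-1\right) \left(-4\right) 167 \left(-70\right) = 4 \cdot 167 \left(-70\right) = 668 \left(-70\right) = -46760$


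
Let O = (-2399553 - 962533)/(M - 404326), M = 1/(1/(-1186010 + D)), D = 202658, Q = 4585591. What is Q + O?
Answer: 3181663554892/693839 ≈ 4.5856e+6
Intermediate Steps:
M = -983352 (M = 1/(1/(-1186010 + 202658)) = 1/(1/(-983352)) = 1/(-1/983352) = -983352)
O = 1681043/693839 (O = (-2399553 - 962533)/(-983352 - 404326) = -3362086/(-1387678) = -3362086*(-1/1387678) = 1681043/693839 ≈ 2.4228)
Q + O = 4585591 + 1681043/693839 = 3181663554892/693839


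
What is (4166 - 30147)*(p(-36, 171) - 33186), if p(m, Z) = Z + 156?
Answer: 853709679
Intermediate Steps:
p(m, Z) = 156 + Z
(4166 - 30147)*(p(-36, 171) - 33186) = (4166 - 30147)*((156 + 171) - 33186) = -25981*(327 - 33186) = -25981*(-32859) = 853709679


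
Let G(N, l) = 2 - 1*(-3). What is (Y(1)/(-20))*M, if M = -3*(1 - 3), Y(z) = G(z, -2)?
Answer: -3/2 ≈ -1.5000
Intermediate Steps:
G(N, l) = 5 (G(N, l) = 2 + 3 = 5)
Y(z) = 5
M = 6 (M = -3*(-2) = 6)
(Y(1)/(-20))*M = (5/(-20))*6 = (5*(-1/20))*6 = -¼*6 = -3/2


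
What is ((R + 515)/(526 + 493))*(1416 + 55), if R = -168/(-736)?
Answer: 69726871/93748 ≈ 743.77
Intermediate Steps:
R = 21/92 (R = -168*(-1/736) = 21/92 ≈ 0.22826)
((R + 515)/(526 + 493))*(1416 + 55) = ((21/92 + 515)/(526 + 493))*(1416 + 55) = ((47401/92)/1019)*1471 = ((47401/92)*(1/1019))*1471 = (47401/93748)*1471 = 69726871/93748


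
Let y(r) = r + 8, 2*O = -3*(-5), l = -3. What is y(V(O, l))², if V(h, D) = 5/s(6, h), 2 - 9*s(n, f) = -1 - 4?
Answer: 10201/49 ≈ 208.18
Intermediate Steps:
s(n, f) = 7/9 (s(n, f) = 2/9 - (-1 - 4)/9 = 2/9 - ⅑*(-5) = 2/9 + 5/9 = 7/9)
O = 15/2 (O = (-3*(-5))/2 = (½)*15 = 15/2 ≈ 7.5000)
V(h, D) = 45/7 (V(h, D) = 5/(7/9) = (9/7)*5 = 45/7)
y(r) = 8 + r
y(V(O, l))² = (8 + 45/7)² = (101/7)² = 10201/49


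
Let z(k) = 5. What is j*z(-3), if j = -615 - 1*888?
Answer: -7515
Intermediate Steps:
j = -1503 (j = -615 - 888 = -1503)
j*z(-3) = -1503*5 = -7515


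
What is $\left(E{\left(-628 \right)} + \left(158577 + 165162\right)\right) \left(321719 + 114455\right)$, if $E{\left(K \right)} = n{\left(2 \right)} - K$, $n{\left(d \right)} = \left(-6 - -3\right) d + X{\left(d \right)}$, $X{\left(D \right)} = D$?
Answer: $141478707162$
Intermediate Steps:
$n{\left(d \right)} = - 2 d$ ($n{\left(d \right)} = \left(-6 - -3\right) d + d = \left(-6 + 3\right) d + d = - 3 d + d = - 2 d$)
$E{\left(K \right)} = -4 - K$ ($E{\left(K \right)} = \left(-2\right) 2 - K = -4 - K$)
$\left(E{\left(-628 \right)} + \left(158577 + 165162\right)\right) \left(321719 + 114455\right) = \left(\left(-4 - -628\right) + \left(158577 + 165162\right)\right) \left(321719 + 114455\right) = \left(\left(-4 + 628\right) + 323739\right) 436174 = \left(624 + 323739\right) 436174 = 324363 \cdot 436174 = 141478707162$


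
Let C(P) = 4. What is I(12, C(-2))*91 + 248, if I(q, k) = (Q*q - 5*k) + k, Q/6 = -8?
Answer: -53624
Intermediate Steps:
Q = -48 (Q = 6*(-8) = -48)
I(q, k) = -48*q - 4*k (I(q, k) = (-48*q - 5*k) + k = -48*q - 4*k)
I(12, C(-2))*91 + 248 = (-48*12 - 4*4)*91 + 248 = (-576 - 16)*91 + 248 = -592*91 + 248 = -53872 + 248 = -53624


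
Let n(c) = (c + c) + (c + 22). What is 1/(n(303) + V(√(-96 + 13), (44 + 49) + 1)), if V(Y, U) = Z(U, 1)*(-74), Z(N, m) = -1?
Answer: 1/1005 ≈ 0.00099503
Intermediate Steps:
n(c) = 22 + 3*c (n(c) = 2*c + (22 + c) = 22 + 3*c)
V(Y, U) = 74 (V(Y, U) = -1*(-74) = 74)
1/(n(303) + V(√(-96 + 13), (44 + 49) + 1)) = 1/((22 + 3*303) + 74) = 1/((22 + 909) + 74) = 1/(931 + 74) = 1/1005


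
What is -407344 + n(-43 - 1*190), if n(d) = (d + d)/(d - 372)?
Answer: -246442654/605 ≈ -4.0734e+5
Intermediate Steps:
n(d) = 2*d/(-372 + d) (n(d) = (2*d)/(-372 + d) = 2*d/(-372 + d))
-407344 + n(-43 - 1*190) = -407344 + 2*(-43 - 1*190)/(-372 + (-43 - 1*190)) = -407344 + 2*(-43 - 190)/(-372 + (-43 - 190)) = -407344 + 2*(-233)/(-372 - 233) = -407344 + 2*(-233)/(-605) = -407344 + 2*(-233)*(-1/605) = -407344 + 466/605 = -246442654/605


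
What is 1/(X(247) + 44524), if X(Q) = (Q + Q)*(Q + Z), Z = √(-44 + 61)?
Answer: 83271/13866044576 - 247*√17/13866044576 ≈ 5.9319e-6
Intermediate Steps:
Z = √17 ≈ 4.1231
X(Q) = 2*Q*(Q + √17) (X(Q) = (Q + Q)*(Q + √17) = (2*Q)*(Q + √17) = 2*Q*(Q + √17))
1/(X(247) + 44524) = 1/(2*247*(247 + √17) + 44524) = 1/((122018 + 494*√17) + 44524) = 1/(166542 + 494*√17)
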